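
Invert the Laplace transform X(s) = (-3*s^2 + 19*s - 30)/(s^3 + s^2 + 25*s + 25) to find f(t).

f(t) = 4*sin(5*t) - cos(5*t) - 2*exp(-t)

Factor the denominator: s^3 + s^2 + 25*s + 25 = (s + 1)*(s^2 + 25).
Partial fraction decomposition gives [-2/(s + 1)] + [-s/(s^2 + 25)] + [20/(s^2 + 25)].
Invert each term: -2/(s + 1) ↔ -2e^(-t); -1·s/(s^2 + 25) ↔ -cos(5t); 4·5/(s^2 + 25) ↔ 4sin(5t).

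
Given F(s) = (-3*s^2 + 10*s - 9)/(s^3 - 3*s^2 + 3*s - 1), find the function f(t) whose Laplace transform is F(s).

f(t) = -t^2*exp(t) + 4*t*exp(t) - 3*exp(t)

Factor the denominator: s^3 - 3*s^2 + 3*s - 1 = (s - 1)^3.
Partial fraction decomposition gives [-3/(s - 1)] + [4/(s - 1)^2] + [-2/(s - 1)^3].
Invert each term: -3/(s - 1) ↔ -3e^(t); 4/(s - 1)^2 ↔ 4t·e^(t); -2/(s - 1)^3 ↔ (-1)t^2·e^(t).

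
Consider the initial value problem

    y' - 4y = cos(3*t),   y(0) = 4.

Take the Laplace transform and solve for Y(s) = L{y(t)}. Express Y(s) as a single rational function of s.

Transform both sides with L{·}.
Using L{y'} = sY - y(0) = sY - 4, the left side becomes (s - 4)Y - (4).
The right side is L{cos(3*t)} = s/(s^2 + 9).
So (s - 4)Y = s/(s^2 + 9) + (4).
Solve for Y(s) and write it as one ratio of polynomials.

Y(s) = (4*s^2 + s + 36)/(s^3 - 4*s^2 + 9*s - 36)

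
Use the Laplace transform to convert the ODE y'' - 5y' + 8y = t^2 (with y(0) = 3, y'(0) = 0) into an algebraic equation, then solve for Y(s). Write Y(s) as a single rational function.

Y(s) = (3*s^4 - 15*s^3 + 2)/(s^5 - 5*s^4 + 8*s^3)

Transform both sides with L{·}.
With L{y''} = s^2 Y - s·y(0) - y'(0) and L{y'} = sY - y(0), with y(0) = 3, y'(0) = 0: the LHS transforms to (s^2 - 5*s + 8)Y - (3*s - 15).
The right side is L{t^2} = 2/s^3.
So (s^2 - 5*s + 8)Y = 2/s^3 + (3*s - 15).
Solve for Y(s) and write it as one ratio of polynomials.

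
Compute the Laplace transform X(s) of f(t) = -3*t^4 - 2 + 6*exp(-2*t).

By linearity of the Laplace transform, transform each term separately.
(6)·[L{e^(-2t)} = 1/(s + 2)]; (-3)·[L{t^4} = 4!/s^5 = 24/s^5]; L{-2} = -2/s.

X(s) = 6/(s + 2) - 2/s - 72/s^5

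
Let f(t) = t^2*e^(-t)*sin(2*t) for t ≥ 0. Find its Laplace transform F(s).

F(s) = 4*(3*s^2 + 6*s - 1)/(s^2 + 2*s + 5)^3

L{sin(2t)} = 2/(s^2 + 4).
Multiplying by e^(-t) shifts s → s + 1, so L{e^(-t)*sin(2*t)} = 2/((s + 1)^2 + 4).
Then apply L{t^2·g(t)} = (-1)^2 d^2/ds^2[G(s)] with G(s) = 2/((s + 1)^2 + 4):
differentiating 2 times and applying the sign gives 4*(3*s^2 + 6*s - 1)/(s^2 + 2*s + 5)^3.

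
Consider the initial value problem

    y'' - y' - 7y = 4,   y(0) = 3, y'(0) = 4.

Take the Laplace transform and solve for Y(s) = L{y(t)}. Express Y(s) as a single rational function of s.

Y(s) = (3*s^2 + s + 4)/(s^3 - s^2 - 7*s)

Laplace-transform each side.
With L{y''} = s^2 Y - s·y(0) - y'(0) and L{y'} = sY - y(0), with y(0) = 3, y'(0) = 4: the LHS transforms to (s^2 - s - 7)Y - (3*s + 1).
The right side is L{4} = 4/s.
So (s^2 - s - 7)Y = 4/s + (3*s + 1).
Solve for Y(s) and write it as one ratio of polynomials.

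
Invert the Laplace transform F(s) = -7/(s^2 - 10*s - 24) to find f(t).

Rewrite the denominator: s^2 - 10*s - 24 = (s - 5)^2 - 49.
The form in (s - 5) signals a first-shifting-theorem factor e^(5t).
Since L{sinh(7t)} = 7/(s^2 - 49), the inverse is exp(5*t)*sinh(7*t), scaled by -1.

f(t) = -exp(5*t)*sinh(7*t)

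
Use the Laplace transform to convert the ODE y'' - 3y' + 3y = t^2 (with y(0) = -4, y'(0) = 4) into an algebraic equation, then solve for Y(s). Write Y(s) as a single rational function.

Y(s) = (-4*s^4 + 16*s^3 + 2)/(s^5 - 3*s^4 + 3*s^3)

Laplace-transform each side.
Using L{y''} = s^2 Y - s·y(0) - y'(0) and L{y'} = sY - y(0), with y(0) = -4, y'(0) = 4, the left side becomes (s^2 - 3*s + 3)Y - (-4*s + 16).
The right side is L{t^2} = 2/s^3.
So (s^2 - 3*s + 3)Y = 2/s^3 + (-4*s + 16).
Divide through and combine into a single rational function.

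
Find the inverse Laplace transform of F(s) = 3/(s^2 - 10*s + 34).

exp(5*t)*sin(3*t)

Rewrite the denominator: s^2 - 10*s + 34 = (s - 5)^2 + 9.
The form in (s - 5) signals a first-shifting-theorem factor e^(5t).
Since L{sin(3t)} = 3/(s^2 + 9), the inverse is e^(5*t)*sin(3*t).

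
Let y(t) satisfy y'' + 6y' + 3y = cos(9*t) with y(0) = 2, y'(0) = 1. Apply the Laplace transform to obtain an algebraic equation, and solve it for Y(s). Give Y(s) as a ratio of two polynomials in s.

Laplace-transform each side.
The derivative rules (L{y''} = s^2 Y - s·y(0) - y'(0) and L{y'} = sY - y(0), with y(0) = 2, y'(0) = 1) turn the left side into (s^2 + 6*s + 3)Y - (2*s + 13).
The right side is L{cos(9*t)} = s/(s^2 + 81).
So (s^2 + 6*s + 3)Y = s/(s^2 + 81) + (2*s + 13).
Isolate Y and clear denominators.

Y(s) = (2*s^3 + 13*s^2 + 163*s + 1053)/(s^4 + 6*s^3 + 84*s^2 + 486*s + 243)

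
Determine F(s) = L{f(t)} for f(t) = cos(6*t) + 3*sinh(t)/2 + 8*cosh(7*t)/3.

By linearity of the Laplace transform, transform each term separately.
(3/2)·[L{sinh(t)} = 1/(s^2 - 1)]; (8/3)·[L{cosh(7t)} = s/(s^2 - 49)]; L{cos(6t)} = s/(s^2 + 36).

F(s) = s/(s^2 + 36) + 8*s/(3*(s^2 - 49)) + 3/(2*(s^2 - 1))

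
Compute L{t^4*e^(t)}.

L{t^4} = 4!/s^5 = 24/s^5.
By the first shifting theorem, multiplying by e^(t) replaces s with s - 1.

24/(s - 1)^5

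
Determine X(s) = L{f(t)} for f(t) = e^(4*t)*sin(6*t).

X(s) = 6/((s - 4)^2 + 36)

L{sin(6t)} = 6/(s^2 + 36).
By the first shifting theorem, multiplying by e^(4t) replaces s with s - 4.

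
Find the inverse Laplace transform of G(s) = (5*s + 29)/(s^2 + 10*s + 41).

Complete the square in the denominator: s^2 + 10*s + 41 = (s + 5)^2 + 4^2.
Split the numerator to match: 5*s + 29 = 5·(s + 5) + 1·4.
Invert each term: 5·(s + 5)/((s + 5)^2 + 16) ↔ 5e^(-5t)cos(4t); 1·4/((s + 5)^2 + 16) ↔ e^(-5t)sin(4t).

exp(-5*t)*sin(4*t) + 5*exp(-5*t)*cos(4*t)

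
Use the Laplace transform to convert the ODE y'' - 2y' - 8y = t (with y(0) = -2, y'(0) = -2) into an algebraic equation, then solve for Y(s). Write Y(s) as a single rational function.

Y(s) = (-2*s^3 + 2*s^2 + 1)/(s^4 - 2*s^3 - 8*s^2)

Laplace-transform each side.
Using L{y''} = s^2 Y - s·y(0) - y'(0) and L{y'} = sY - y(0), with y(0) = -2, y'(0) = -2, the left side becomes (s^2 - 2*s - 8)Y - (-2*s + 2).
The right side is L{t} = s^(-2).
So (s^2 - 2*s - 8)Y = s^(-2) + (-2*s + 2).
Divide through and combine into a single rational function.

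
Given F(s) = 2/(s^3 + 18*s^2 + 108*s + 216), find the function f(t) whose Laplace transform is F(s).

f(t) = t^2*exp(-6*t)

Rewrite the denominator: s^3 + 18*s^2 + 108*s + 216 = (s + 6)^3.
The form in (s + 6) signals a first-shifting-theorem factor e^(-6t).
Since L{t^2} = 2!/s^3 = 2/s^3, the inverse is t^2*e^(-6*t).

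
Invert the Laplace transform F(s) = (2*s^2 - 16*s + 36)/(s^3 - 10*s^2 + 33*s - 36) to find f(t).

Factor the denominator: s^3 - 10*s^2 + 33*s - 36 = (s - 4)*(s - 3)^2.
Partial fraction decomposition gives [-2/(s - 3)] + [-6/(s - 3)^2] + [4/(s - 4)].
Invert each term: -2/(s - 3) ↔ -2e^(3t); -6/(s - 3)^2 ↔ -6t·e^(3t); 4/(s - 4) ↔ 4e^(4t).

f(t) = -6*t*exp(3*t) + 4*exp(4*t) - 2*exp(3*t)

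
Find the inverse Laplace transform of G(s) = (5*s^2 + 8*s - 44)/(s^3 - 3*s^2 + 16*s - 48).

exp(3*t) + 5*sin(4*t) + 4*cos(4*t)

Factor the denominator: s^3 - 3*s^2 + 16*s - 48 = (s - 3)*(s^2 + 16).
Partial fraction decomposition gives [1/(s - 3)] + [4*s/(s^2 + 16)] + [20/(s^2 + 16)].
Invert each term: 1/(s - 3) ↔ e^(3t); 4·s/(s^2 + 16) ↔ 4cos(4t); 5·4/(s^2 + 16) ↔ 5sin(4t).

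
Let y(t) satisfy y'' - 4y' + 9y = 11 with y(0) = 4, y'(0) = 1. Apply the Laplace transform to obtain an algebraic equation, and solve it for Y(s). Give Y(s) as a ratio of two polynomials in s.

Apply the Laplace transform to the equation.
Using L{y''} = s^2 Y - s·y(0) - y'(0) and L{y'} = sY - y(0), with y(0) = 4, y'(0) = 1, the left side becomes (s^2 - 4*s + 9)Y - (4*s - 15).
The right side is L{11} = 11/s.
So (s^2 - 4*s + 9)Y = 11/s + (4*s - 15).
Divide through and combine into a single rational function.

Y(s) = (4*s^2 - 15*s + 11)/(s^3 - 4*s^2 + 9*s)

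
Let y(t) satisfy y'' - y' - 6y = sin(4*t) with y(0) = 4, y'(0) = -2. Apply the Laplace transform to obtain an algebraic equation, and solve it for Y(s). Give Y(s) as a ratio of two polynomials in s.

Y(s) = (4*s^3 - 6*s^2 + 64*s - 92)/(s^4 - s^3 + 10*s^2 - 16*s - 96)

Apply the Laplace transform to the equation.
With L{y''} = s^2 Y - s·y(0) - y'(0) and L{y'} = sY - y(0), with y(0) = 4, y'(0) = -2: the LHS transforms to (s^2 - s - 6)Y - (4*s - 6).
The right side is L{sin(4*t)} = 4/(s^2 + 16).
So (s^2 - s - 6)Y = 4/(s^2 + 16) + (4*s - 6).
Divide through and combine into a single rational function.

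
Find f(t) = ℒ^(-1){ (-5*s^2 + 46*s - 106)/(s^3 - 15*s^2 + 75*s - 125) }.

f(t) = -t^2*exp(5*t)/2 - 4*t*exp(5*t) - 5*exp(5*t)

Factor the denominator: s^3 - 15*s^2 + 75*s - 125 = (s - 5)^3.
Partial fraction decomposition gives [-5/(s - 5)] + [-4/(s - 5)^2] + [-1/(s - 5)^3].
Invert each term: -5/(s - 5) ↔ -5e^(5t); -4/(s - 5)^2 ↔ -4t·e^(5t); -1/(s - 5)^3 ↔ (-1/2)t^2·e^(5t).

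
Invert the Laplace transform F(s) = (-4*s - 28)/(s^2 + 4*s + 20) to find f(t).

Complete the square in the denominator: s^2 + 4*s + 20 = (s + 2)^2 + 4^2.
Split the numerator to match: -4*s - 28 = -4·(s + 2) - 5·4.
Invert each term: -4·(s + 2)/((s + 2)^2 + 16) ↔ -4e^(-2t)cos(4t); -5·4/((s + 2)^2 + 16) ↔ -5e^(-2t)sin(4t).

f(t) = -5*exp(-2*t)*sin(4*t) - 4*exp(-2*t)*cos(4*t)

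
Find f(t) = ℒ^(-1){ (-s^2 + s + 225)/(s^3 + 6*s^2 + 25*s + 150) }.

Factor the denominator: s^3 + 6*s^2 + 25*s + 150 = (s + 6)*(s^2 + 25).
Partial fraction decomposition gives [3/(s + 6)] + [-4*s/(s^2 + 25)] + [25/(s^2 + 25)].
Invert each term: 3/(s + 6) ↔ 3e^(-6t); -4·s/(s^2 + 25) ↔ -4cos(5t); 5·5/(s^2 + 25) ↔ 5sin(5t).

f(t) = 5*sin(5*t) - 4*cos(5*t) + 3*exp(-6*t)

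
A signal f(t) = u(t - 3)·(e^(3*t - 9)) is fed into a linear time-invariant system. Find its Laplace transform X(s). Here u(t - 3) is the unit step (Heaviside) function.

By the second shifting theorem, L{u(t - c)·g(t - c)} = e^(-cs)·G(s) with c = 3 and G(s) = L{g(t)}.
L{e^(3t)} = 1/(s - 3).

X(s) = exp(-3*s)/(s - 3)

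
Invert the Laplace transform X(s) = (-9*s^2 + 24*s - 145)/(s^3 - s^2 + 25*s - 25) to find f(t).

Factor the denominator: s^3 - s^2 + 25*s - 25 = (s - 1)*(s^2 + 25).
Partial fraction decomposition gives [-5/(s - 1)] + [-4*s/(s^2 + 25)] + [20/(s^2 + 25)].
Invert each term: -5/(s - 1) ↔ -5e^(t); -4·s/(s^2 + 25) ↔ -4cos(5t); 4·5/(s^2 + 25) ↔ 4sin(5t).

f(t) = -5*exp(t) + 4*sin(5*t) - 4*cos(5*t)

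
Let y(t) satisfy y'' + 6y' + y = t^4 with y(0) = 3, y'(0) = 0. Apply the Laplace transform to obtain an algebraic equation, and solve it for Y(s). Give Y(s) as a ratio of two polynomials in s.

Y(s) = (3*s^6 + 18*s^5 + 24)/(s^7 + 6*s^6 + s^5)

Apply the Laplace transform to the equation.
The derivative rules (L{y''} = s^2 Y - s·y(0) - y'(0) and L{y'} = sY - y(0), with y(0) = 3, y'(0) = 0) turn the left side into (s^2 + 6*s + 1)Y - (3*s + 18).
The right side is L{t^4} = 24/s^5.
So (s^2 + 6*s + 1)Y = 24/s^5 + (3*s + 18).
Isolate Y and clear denominators.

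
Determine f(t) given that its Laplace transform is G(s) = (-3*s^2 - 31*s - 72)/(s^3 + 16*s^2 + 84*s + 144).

f(t) = -3*t*exp(-6*t) + exp(-4*t) - 4*exp(-6*t)

Factor the denominator: s^3 + 16*s^2 + 84*s + 144 = (s + 4)*(s + 6)^2.
Partial fraction decomposition gives [-4/(s + 6)] + [-3/(s + 6)^2] + [1/(s + 4)].
Invert each term: -4/(s + 6) ↔ -4e^(-6t); -3/(s + 6)^2 ↔ -3t·e^(-6t); 1/(s + 4) ↔ e^(-4t).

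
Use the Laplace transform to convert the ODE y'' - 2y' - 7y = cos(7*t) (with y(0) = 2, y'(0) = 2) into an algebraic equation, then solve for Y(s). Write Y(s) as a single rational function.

Y(s) = (2*s^3 - 2*s^2 + 99*s - 98)/(s^4 - 2*s^3 + 42*s^2 - 98*s - 343)

Laplace-transform each side.
The derivative rules (L{y''} = s^2 Y - s·y(0) - y'(0) and L{y'} = sY - y(0), with y(0) = 2, y'(0) = 2) turn the left side into (s^2 - 2*s - 7)Y - (2*s - 2).
The right side is L{cos(7*t)} = s/(s^2 + 49).
So (s^2 - 2*s - 7)Y = s/(s^2 + 49) + (2*s - 2).
Divide through and combine into a single rational function.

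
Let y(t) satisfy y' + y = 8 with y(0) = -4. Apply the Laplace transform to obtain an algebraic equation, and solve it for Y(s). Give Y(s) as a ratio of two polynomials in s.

Y(s) = (-4*s + 8)/(s^2 + s)

Laplace-transform each side.
With L{y'} = sY - y(0) = sY - (-4): the LHS transforms to (s + 1)Y - (-4).
The right side is L{8} = 8/s.
So (s + 1)Y = 8/s + (-4).
Solve for Y(s) and write it as one ratio of polynomials.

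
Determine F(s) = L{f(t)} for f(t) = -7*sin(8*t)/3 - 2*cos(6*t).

The transform is linear, so treat each term independently.
(-7/3)·[L{sin(8t)} = 8/(s^2 + 64)]; (-2)·[L{cos(6t)} = s/(s^2 + 36)].

F(s) = -2*s/(s^2 + 36) - 56/(3*(s^2 + 64))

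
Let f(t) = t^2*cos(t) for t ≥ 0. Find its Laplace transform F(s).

L{cos(t)} = s/(s^2 + 1).
Then apply L{t^2·g(t)} = (-1)^2 d^2/ds^2[G(s)] with G(s) = s/(s^2 + 1):
differentiating 2 times and applying the sign gives 2*s*(s^2 - 3)/(s^2 + 1)^3.

F(s) = 2*s*(s^2 - 3)/(s^2 + 1)^3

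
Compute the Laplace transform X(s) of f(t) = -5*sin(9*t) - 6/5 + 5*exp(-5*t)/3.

The transform is linear, so treat each term independently.
L{-6/5} = (-6/5)/s; (-5)·[L{sin(9t)} = 9/(s^2 + 81)]; (5/3)·[L{e^(-5t)} = 1/(s + 5)].

X(s) = -45/(s^2 + 81) + 5/(3*(s + 5)) - 6/(5*s)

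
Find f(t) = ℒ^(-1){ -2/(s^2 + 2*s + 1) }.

f(t) = -2*t*exp(-t)

Rewrite the denominator: s^2 + 2*s + 1 = (s + 1)^2.
The form in (s + 1) signals a first-shifting-theorem factor e^(-t).
Since L{t} = 1!/s^2 = 1/s^2, the inverse is t*e^(-t), scaled by -2.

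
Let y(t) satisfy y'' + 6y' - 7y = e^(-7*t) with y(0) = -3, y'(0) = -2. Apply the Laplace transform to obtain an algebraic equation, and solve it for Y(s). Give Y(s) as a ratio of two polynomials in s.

Y(s) = (-3*s^2 - 41*s - 139)/(s^3 + 13*s^2 + 35*s - 49)

Laplace-transform each side.
The derivative rules (L{y''} = s^2 Y - s·y(0) - y'(0) and L{y'} = sY - y(0), with y(0) = -3, y'(0) = -2) turn the left side into (s^2 + 6*s - 7)Y - (-3*s - 20).
The right side is L{e^(-7*t)} = 1/(s + 7).
So (s^2 + 6*s - 7)Y = 1/(s + 7) + (-3*s - 20).
Solve for Y(s) and write it as one ratio of polynomials.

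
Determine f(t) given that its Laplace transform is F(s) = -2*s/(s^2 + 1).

f(t) = -2*cos(t)

Since L{cos(t)} = s/(s^2 + 1), the inverse is cos(t), scaled by -2.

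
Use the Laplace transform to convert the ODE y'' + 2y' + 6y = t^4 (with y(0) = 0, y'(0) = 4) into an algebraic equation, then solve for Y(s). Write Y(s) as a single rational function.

Y(s) = (4*s^5 + 24)/(s^7 + 2*s^6 + 6*s^5)

Transform both sides with L{·}.
Using L{y''} = s^2 Y - s·y(0) - y'(0) and L{y'} = sY - y(0), with y(0) = 0, y'(0) = 4, the left side becomes (s^2 + 2*s + 6)Y - (4).
The right side is L{t^4} = 24/s^5.
So (s^2 + 2*s + 6)Y = 24/s^5 + (4).
Divide through and combine into a single rational function.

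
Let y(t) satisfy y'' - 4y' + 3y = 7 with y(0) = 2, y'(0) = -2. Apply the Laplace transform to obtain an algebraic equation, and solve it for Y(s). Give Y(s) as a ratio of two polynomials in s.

Y(s) = (2*s^2 - 10*s + 7)/(s^3 - 4*s^2 + 3*s)

Laplace-transform each side.
With L{y''} = s^2 Y - s·y(0) - y'(0) and L{y'} = sY - y(0), with y(0) = 2, y'(0) = -2: the LHS transforms to (s^2 - 4*s + 3)Y - (2*s - 10).
The right side is L{7} = 7/s.
So (s^2 - 4*s + 3)Y = 7/s + (2*s - 10).
Divide through and combine into a single rational function.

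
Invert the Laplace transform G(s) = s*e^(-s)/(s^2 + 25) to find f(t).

The factor e^(-s) signals a time shift by c = 1 (second shifting theorem).
L{cos(5t)} = s/(s^2 + 25), so L^-1{s/(s^2 + 25)} = cos(5*t).
Hence the inverse is u(t - 1) times that function evaluated at t - 1.

f(t) = Heaviside(t - 1)*(cos(5*t - 5))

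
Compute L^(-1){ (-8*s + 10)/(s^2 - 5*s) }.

-6*exp(5*t) - 2

Factor the denominator: s^2 - 5*s = s*(s - 5).
Partial fraction decomposition gives [-6/(s - 5)] + [-2/s].
Invert each term: -6/(s - 5) ↔ -6e^(5t); -2/(s - 0) ↔ -2e^(0t).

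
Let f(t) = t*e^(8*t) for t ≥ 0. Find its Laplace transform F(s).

F(s) = (s - 8)^(-2)

L{e^(8t)} = 1/(s - 8).
Then apply L{t·g(t)} = -d/ds[G(s)] with G(s) = 1/(s - 8):
differentiating 1 time and applying the sign gives (s - 8)^(-2).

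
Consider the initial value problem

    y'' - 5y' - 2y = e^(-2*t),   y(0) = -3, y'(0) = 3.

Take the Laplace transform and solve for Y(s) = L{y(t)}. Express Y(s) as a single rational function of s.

Laplace-transform each side.
With L{y''} = s^2 Y - s·y(0) - y'(0) and L{y'} = sY - y(0), with y(0) = -3, y'(0) = 3: the LHS transforms to (s^2 - 5*s - 2)Y - (-3*s + 18).
The right side is L{e^(-2*t)} = 1/(s + 2).
So (s^2 - 5*s - 2)Y = 1/(s + 2) + (-3*s + 18).
Isolate Y and clear denominators.

Y(s) = (-3*s^2 + 12*s + 37)/(s^3 - 3*s^2 - 12*s - 4)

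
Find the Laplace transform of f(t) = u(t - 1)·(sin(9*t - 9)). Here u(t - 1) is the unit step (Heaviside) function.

9*exp(-s)/(s^2 + 81)

By the second shifting theorem, L{u(t - c)·g(t - c)} = e^(-cs)·H(s) with c = 1 and H(s) = L{g(t)}.
L{sin(9t)} = 9/(s^2 + 81).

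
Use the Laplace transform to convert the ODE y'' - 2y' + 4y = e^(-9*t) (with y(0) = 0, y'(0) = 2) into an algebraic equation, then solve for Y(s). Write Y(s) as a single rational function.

Y(s) = (2*s + 19)/(s^3 + 7*s^2 - 14*s + 36)

Apply the Laplace transform to the equation.
Using L{y''} = s^2 Y - s·y(0) - y'(0) and L{y'} = sY - y(0), with y(0) = 0, y'(0) = 2, the left side becomes (s^2 - 2*s + 4)Y - (2).
The right side is L{e^(-9*t)} = 1/(s + 9).
So (s^2 - 2*s + 4)Y = 1/(s + 9) + (2).
Divide through and combine into a single rational function.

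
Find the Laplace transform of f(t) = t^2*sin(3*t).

18*(s^2 - 3)/(s^2 + 9)^3

L{sin(3t)} = 3/(s^2 + 9).
Then apply L{t^2·g(t)} = (-1)^2 d^2/ds^2[G(s)] with G(s) = 3/(s^2 + 9):
differentiating 2 times and applying the sign gives 18*(s^2 - 3)/(s^2 + 9)^3.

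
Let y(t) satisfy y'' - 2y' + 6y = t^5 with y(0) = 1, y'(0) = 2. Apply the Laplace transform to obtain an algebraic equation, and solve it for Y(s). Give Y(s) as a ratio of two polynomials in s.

Apply the Laplace transform to the equation.
Using L{y''} = s^2 Y - s·y(0) - y'(0) and L{y'} = sY - y(0), with y(0) = 1, y'(0) = 2, the left side becomes (s^2 - 2*s + 6)Y - (s).
The right side is L{t^5} = 120/s^6.
So (s^2 - 2*s + 6)Y = 120/s^6 + (s).
Divide through and combine into a single rational function.

Y(s) = (s^7 + 120)/(s^8 - 2*s^7 + 6*s^6)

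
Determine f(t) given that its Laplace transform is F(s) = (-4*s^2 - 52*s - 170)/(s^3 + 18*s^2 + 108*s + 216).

f(t) = -t^2*exp(-6*t) - 4*t*exp(-6*t) - 4*exp(-6*t)

Factor the denominator: s^3 + 18*s^2 + 108*s + 216 = (s + 6)^3.
Partial fraction decomposition gives [-4/(s + 6)] + [-4/(s + 6)^2] + [-2/(s + 6)^3].
Invert each term: -4/(s + 6) ↔ -4e^(-6t); -4/(s + 6)^2 ↔ -4t·e^(-6t); -2/(s + 6)^3 ↔ (-1)t^2·e^(-6t).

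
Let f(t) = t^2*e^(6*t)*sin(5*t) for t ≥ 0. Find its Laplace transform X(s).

X(s) = 10*(3*s^2 - 36*s + 83)/(s^2 - 12*s + 61)^3

L{sin(5t)} = 5/(s^2 + 25).
Multiplying by e^(6t) shifts s → s - 6, so L{e^(6*t)*sin(5*t)} = 5/((s - 6)^2 + 25).
Then apply L{t^2·g(t)} = (-1)^2 d^2/ds^2[G(s)] with G(s) = 5/((s - 6)^2 + 25):
differentiating 2 times and applying the sign gives 10*(3*s^2 - 36*s + 83)/(s^2 - 12*s + 61)^3.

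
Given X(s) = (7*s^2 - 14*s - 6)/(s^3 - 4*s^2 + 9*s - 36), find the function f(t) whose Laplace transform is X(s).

f(t) = 2*exp(4*t) + 2*sin(3*t) + 5*cos(3*t)

Factor the denominator: s^3 - 4*s^2 + 9*s - 36 = (s - 4)*(s^2 + 9).
Partial fraction decomposition gives [2/(s - 4)] + [5*s/(s^2 + 9)] + [6/(s^2 + 9)].
Invert each term: 2/(s - 4) ↔ 2e^(4t); 5·s/(s^2 + 9) ↔ 5cos(3t); 2·3/(s^2 + 9) ↔ 2sin(3t).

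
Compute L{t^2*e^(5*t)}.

2/(s - 5)^3

L{e^(5t)} = 1/(s - 5).
Then apply L{t^2·g(t)} = (-1)^2 d^2/ds^2[H(s)] with H(s) = 1/(s - 5):
differentiating 2 times and applying the sign gives 2/(s - 5)^3.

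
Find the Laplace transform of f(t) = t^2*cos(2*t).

L{cos(2t)} = s/(s^2 + 4).
Then apply L{t^2·g(t)} = (-1)^2 d^2/ds^2[G(s)] with G(s) = s/(s^2 + 4):
differentiating 2 times and applying the sign gives 2*s*(s^2 - 12)/(s^2 + 4)^3.

2*s*(s^2 - 12)/(s^2 + 4)^3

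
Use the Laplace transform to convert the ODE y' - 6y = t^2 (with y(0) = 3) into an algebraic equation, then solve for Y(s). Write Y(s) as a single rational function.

Transform both sides with L{·}.
With L{y'} = sY - y(0) = sY - 3: the LHS transforms to (s - 6)Y - (3).
The right side is L{t^2} = 2/s^3.
So (s - 6)Y = 2/s^3 + (3).
Divide through and combine into a single rational function.

Y(s) = (3*s^3 + 2)/(s^4 - 6*s^3)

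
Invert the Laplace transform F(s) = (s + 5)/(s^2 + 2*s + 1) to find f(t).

f(t) = 4*t*exp(-t) + exp(-t)

Factor the denominator: s^2 + 2*s + 1 = (s + 1)^2.
Partial fraction decomposition gives [1/(s + 1)] + [4/(s + 1)^2].
Invert each term: 1/(s + 1) ↔ e^(-t); 4/(s + 1)^2 ↔ 4t·e^(-t).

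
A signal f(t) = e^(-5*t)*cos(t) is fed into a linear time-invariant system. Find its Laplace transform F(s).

F(s) = (s + 5)/((s + 5)^2 + 1)

L{cos(t)} = s/(s^2 + 1).
By the first shifting theorem, multiplying by e^(-5t) replaces s with s + 5.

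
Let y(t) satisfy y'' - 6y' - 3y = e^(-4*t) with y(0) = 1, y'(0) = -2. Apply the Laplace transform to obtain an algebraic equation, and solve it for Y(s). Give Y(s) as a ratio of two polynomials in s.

Take the Laplace transform of both sides.
With L{y''} = s^2 Y - s·y(0) - y'(0) and L{y'} = sY - y(0), with y(0) = 1, y'(0) = -2: the LHS transforms to (s^2 - 6*s - 3)Y - (s - 8).
The right side is L{e^(-4*t)} = 1/(s + 4).
So (s^2 - 6*s - 3)Y = 1/(s + 4) + (s - 8).
Isolate Y and clear denominators.

Y(s) = (s^2 - 4*s - 31)/(s^3 - 2*s^2 - 27*s - 12)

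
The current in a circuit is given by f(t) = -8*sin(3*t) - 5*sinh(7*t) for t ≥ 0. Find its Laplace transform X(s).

X(s) = -24/(s^2 + 9) - 35/(s^2 - 49)

By linearity of the Laplace transform, transform each term separately.
(-8)·[L{sin(3t)} = 3/(s^2 + 9)]; (-5)·[L{sinh(7t)} = 7/(s^2 - 49)].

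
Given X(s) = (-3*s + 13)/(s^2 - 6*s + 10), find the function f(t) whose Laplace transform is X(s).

f(t) = 4*exp(3*t)*sin(t) - 3*exp(3*t)*cos(t)

Complete the square in the denominator: s^2 - 6*s + 10 = (s - 3)^2 + 1^2.
Split the numerator to match: -3*s + 13 = -3·(s - 3) + 4·1.
Invert each term: -3·(s - 3)/((s - 3)^2 + 1) ↔ -3e^(3t)cos(t); 4·1/((s - 3)^2 + 1) ↔ 4e^(3t)sin(t).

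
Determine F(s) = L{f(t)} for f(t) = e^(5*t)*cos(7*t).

L{cos(7t)} = s/(s^2 + 49).
By the first shifting theorem, multiplying by e^(5t) replaces s with s - 5.

F(s) = (s - 5)/((s - 5)^2 + 49)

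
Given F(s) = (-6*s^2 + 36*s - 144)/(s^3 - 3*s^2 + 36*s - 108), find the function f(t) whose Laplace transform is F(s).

f(t) = -2*exp(3*t) + 4*sin(6*t) - 4*cos(6*t)

Factor the denominator: s^3 - 3*s^2 + 36*s - 108 = (s - 3)*(s^2 + 36).
Partial fraction decomposition gives [-2/(s - 3)] + [-4*s/(s^2 + 36)] + [24/(s^2 + 36)].
Invert each term: -2/(s - 3) ↔ -2e^(3t); -4·s/(s^2 + 36) ↔ -4cos(6t); 4·6/(s^2 + 36) ↔ 4sin(6t).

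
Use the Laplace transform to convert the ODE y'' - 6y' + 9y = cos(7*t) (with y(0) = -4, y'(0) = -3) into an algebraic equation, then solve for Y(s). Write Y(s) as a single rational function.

Y(s) = (-4*s^3 + 21*s^2 - 195*s + 1029)/(s^4 - 6*s^3 + 58*s^2 - 294*s + 441)

Transform both sides with L{·}.
The derivative rules (L{y''} = s^2 Y - s·y(0) - y'(0) and L{y'} = sY - y(0), with y(0) = -4, y'(0) = -3) turn the left side into (s^2 - 6*s + 9)Y - (-4*s + 21).
The right side is L{cos(7*t)} = s/(s^2 + 49).
So (s^2 - 6*s + 9)Y = s/(s^2 + 49) + (-4*s + 21).
Solve for Y(s) and write it as one ratio of polynomials.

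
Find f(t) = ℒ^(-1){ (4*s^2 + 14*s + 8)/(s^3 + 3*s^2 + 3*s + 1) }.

f(t) = -t^2*exp(-t) + 6*t*exp(-t) + 4*exp(-t)

Factor the denominator: s^3 + 3*s^2 + 3*s + 1 = (s + 1)^3.
Partial fraction decomposition gives [4/(s + 1)] + [6/(s + 1)^2] + [-2/(s + 1)^3].
Invert each term: 4/(s + 1) ↔ 4e^(-t); 6/(s + 1)^2 ↔ 6t·e^(-t); -2/(s + 1)^3 ↔ (-1)t^2·e^(-t).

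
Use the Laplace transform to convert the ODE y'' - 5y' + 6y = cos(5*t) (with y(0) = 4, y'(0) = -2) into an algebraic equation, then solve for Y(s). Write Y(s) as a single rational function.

Y(s) = (4*s^3 - 22*s^2 + 101*s - 550)/(s^4 - 5*s^3 + 31*s^2 - 125*s + 150)

Laplace-transform each side.
Using L{y''} = s^2 Y - s·y(0) - y'(0) and L{y'} = sY - y(0), with y(0) = 4, y'(0) = -2, the left side becomes (s^2 - 5*s + 6)Y - (4*s - 22).
The right side is L{cos(5*t)} = s/(s^2 + 25).
So (s^2 - 5*s + 6)Y = s/(s^2 + 25) + (4*s - 22).
Divide through and combine into a single rational function.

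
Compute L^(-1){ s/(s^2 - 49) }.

cosh(7*t)

Since L{cosh(7t)} = s/(s^2 - 49), the inverse is cosh(7*t).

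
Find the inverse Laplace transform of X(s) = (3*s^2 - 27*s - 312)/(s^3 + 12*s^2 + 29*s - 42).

Factor the denominator: s^3 + 12*s^2 + 29*s - 42 = (s - 1)*(s + 6)*(s + 7).
Partial fraction decomposition gives [3/(s + 7)] + [-6/(s - 1)] + [6/(s + 6)].
Invert each term: 3/(s + 7) ↔ 3e^(-7t); -6/(s - 1) ↔ -6e^(t); 6/(s + 6) ↔ 6e^(-6t).

-6*exp(t) + 6*exp(-6*t) + 3*exp(-7*t)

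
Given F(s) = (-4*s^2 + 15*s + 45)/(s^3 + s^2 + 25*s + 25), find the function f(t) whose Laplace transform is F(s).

Factor the denominator: s^3 + s^2 + 25*s + 25 = (s + 1)*(s^2 + 25).
Partial fraction decomposition gives [1/(s + 1)] + [-5*s/(s^2 + 25)] + [20/(s^2 + 25)].
Invert each term: 1/(s + 1) ↔ e^(-t); -5·s/(s^2 + 25) ↔ -5cos(5t); 4·5/(s^2 + 25) ↔ 4sin(5t).

f(t) = 4*sin(5*t) - 5*cos(5*t) + exp(-t)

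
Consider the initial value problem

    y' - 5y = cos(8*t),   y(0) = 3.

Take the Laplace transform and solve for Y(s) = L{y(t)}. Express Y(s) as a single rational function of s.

Take the Laplace transform of both sides.
Using L{y'} = sY - y(0) = sY - 3, the left side becomes (s - 5)Y - (3).
The right side is L{cos(8*t)} = s/(s^2 + 64).
So (s - 5)Y = s/(s^2 + 64) + (3).
Solve for Y(s) and write it as one ratio of polynomials.

Y(s) = (3*s^2 + s + 192)/(s^3 - 5*s^2 + 64*s - 320)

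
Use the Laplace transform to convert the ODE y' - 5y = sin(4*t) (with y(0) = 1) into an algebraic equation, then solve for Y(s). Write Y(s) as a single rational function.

Apply the Laplace transform to the equation.
With L{y'} = sY - y(0) = sY - 1: the LHS transforms to (s - 5)Y - (1).
The right side is L{sin(4*t)} = 4/(s^2 + 16).
So (s - 5)Y = 4/(s^2 + 16) + (1).
Divide through and combine into a single rational function.

Y(s) = (s^2 + 20)/(s^3 - 5*s^2 + 16*s - 80)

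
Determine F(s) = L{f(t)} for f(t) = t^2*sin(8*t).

L{sin(8t)} = 8/(s^2 + 64).
Then apply L{t^2·g(t)} = (-1)^2 d^2/ds^2[G(s)] with G(s) = 8/(s^2 + 64):
differentiating 2 times and applying the sign gives 16*(3*s^2 - 64)/(s^2 + 64)^3.

F(s) = 16*(3*s^2 - 64)/(s^2 + 64)^3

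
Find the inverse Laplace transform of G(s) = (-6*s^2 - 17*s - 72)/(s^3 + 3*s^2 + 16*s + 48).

-2*sin(4*t) - 3*cos(4*t) - 3*exp(-3*t)

Factor the denominator: s^3 + 3*s^2 + 16*s + 48 = (s + 3)*(s^2 + 16).
Partial fraction decomposition gives [-3/(s + 3)] + [-3*s/(s^2 + 16)] + [-8/(s^2 + 16)].
Invert each term: -3/(s + 3) ↔ -3e^(-3t); -3·s/(s^2 + 16) ↔ -3cos(4t); -2·4/(s^2 + 16) ↔ -2sin(4t).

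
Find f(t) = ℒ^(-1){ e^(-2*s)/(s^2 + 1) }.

The factor e^(-2s) signals a time shift by c = 2 (second shifting theorem).
L{sin(t)} = 1/(s^2 + 1), so L^-1{1/(s^2 + 1)} = sin(t).
Hence the inverse is u(t - 2) times that function evaluated at t - 2.

f(t) = Heaviside(t - 2)*(sin(t - 2))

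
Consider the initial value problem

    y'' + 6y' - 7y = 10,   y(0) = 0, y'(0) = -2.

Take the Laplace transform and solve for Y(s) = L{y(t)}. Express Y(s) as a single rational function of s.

Y(s) = (-2*s + 10)/(s^3 + 6*s^2 - 7*s)

Apply the Laplace transform to the equation.
The derivative rules (L{y''} = s^2 Y - s·y(0) - y'(0) and L{y'} = sY - y(0), with y(0) = 0, y'(0) = -2) turn the left side into (s^2 + 6*s - 7)Y - (-2).
The right side is L{10} = 10/s.
So (s^2 + 6*s - 7)Y = 10/s + (-2).
Divide through and combine into a single rational function.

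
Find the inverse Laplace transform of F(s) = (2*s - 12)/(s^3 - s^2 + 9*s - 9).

-exp(t) + sin(3*t) + cos(3*t)

Factor the denominator: s^3 - s^2 + 9*s - 9 = (s - 1)*(s^2 + 9).
Partial fraction decomposition gives [-1/(s - 1)] + [s/(s^2 + 9)] + [3/(s^2 + 9)].
Invert each term: -1/(s - 1) ↔ -e^(t); 1·s/(s^2 + 9) ↔ cos(3t); 1·3/(s^2 + 9) ↔ sin(3t).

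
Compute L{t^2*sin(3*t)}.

L{sin(3t)} = 3/(s^2 + 9).
Then apply L{t^2·g(t)} = (-1)^2 d^2/ds^2[G(s)] with G(s) = 3/(s^2 + 9):
differentiating 2 times and applying the sign gives 18*(s^2 - 3)/(s^2 + 9)^3.

18*(s^2 - 3)/(s^2 + 9)^3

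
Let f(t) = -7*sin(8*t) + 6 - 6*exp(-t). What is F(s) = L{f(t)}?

F(s) = -56/(s^2 + 64) - 6/(s + 1) + 6/s

The transform is linear, so treat each term independently.
L{6} = 6/s; (-6)·[L{e^(-t)} = 1/(s + 1)]; (-7)·[L{sin(8t)} = 8/(s^2 + 64)].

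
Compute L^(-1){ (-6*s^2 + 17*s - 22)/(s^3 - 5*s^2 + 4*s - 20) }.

-3*exp(5*t) + sin(2*t) - 3*cos(2*t)

Factor the denominator: s^3 - 5*s^2 + 4*s - 20 = (s - 5)*(s^2 + 4).
Partial fraction decomposition gives [-3/(s - 5)] + [-3*s/(s^2 + 4)] + [2/(s^2 + 4)].
Invert each term: -3/(s - 5) ↔ -3e^(5t); -3·s/(s^2 + 4) ↔ -3cos(2t); 1·2/(s^2 + 4) ↔ sin(2t).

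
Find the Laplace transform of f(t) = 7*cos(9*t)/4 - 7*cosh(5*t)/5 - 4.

The transform is linear, so treat each term independently.
(7/4)·[L{cos(9t)} = s/(s^2 + 81)]; (-7/5)·[L{cosh(5t)} = s/(s^2 - 25)]; L{-4} = -4/s.

7*s/(4*(s^2 + 81)) - 7*s/(5*(s^2 - 25)) - 4/s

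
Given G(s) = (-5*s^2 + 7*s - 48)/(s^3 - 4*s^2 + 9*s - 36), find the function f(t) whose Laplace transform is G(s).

Factor the denominator: s^3 - 4*s^2 + 9*s - 36 = (s - 4)*(s^2 + 9).
Partial fraction decomposition gives [-4/(s - 4)] + [-s/(s^2 + 9)] + [3/(s^2 + 9)].
Invert each term: -4/(s - 4) ↔ -4e^(4t); -1·s/(s^2 + 9) ↔ -cos(3t); 1·3/(s^2 + 9) ↔ sin(3t).

f(t) = -4*exp(4*t) + sin(3*t) - cos(3*t)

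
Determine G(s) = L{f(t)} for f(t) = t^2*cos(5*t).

L{cos(5t)} = s/(s^2 + 25).
Then apply L{t^2·g(t)} = (-1)^2 d^2/ds^2[H(s)] with H(s) = s/(s^2 + 25):
differentiating 2 times and applying the sign gives 2*s*(s^2 - 75)/(s^2 + 25)^3.

G(s) = 2*s*(s^2 - 75)/(s^2 + 25)^3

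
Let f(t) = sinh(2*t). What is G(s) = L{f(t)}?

L{sinh(2t)} = 2/(s^2 - 4).

G(s) = 2/(s^2 - 4)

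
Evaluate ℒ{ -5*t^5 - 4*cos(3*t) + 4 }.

-4*s/(s^2 + 9) + 4/s - 600/s^6

The transform is linear, so treat each term independently.
(-4)·[L{cos(3t)} = s/(s^2 + 9)]; L{4} = 4/s; (-5)·[L{t^5} = 5!/s^6 = 120/s^6].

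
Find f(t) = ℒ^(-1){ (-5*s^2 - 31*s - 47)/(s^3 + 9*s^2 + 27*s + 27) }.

Factor the denominator: s^3 + 9*s^2 + 27*s + 27 = (s + 3)^3.
Partial fraction decomposition gives [-5/(s + 3)] + [-1/(s + 3)^2] + [(s + 3)^(-3)].
Invert each term: -5/(s + 3) ↔ -5e^(-3t); -1/(s + 3)^2 ↔ -t·e^(-3t); 1/(s + 3)^3 ↔ (1/2)t^2·e^(-3t).

f(t) = t^2*exp(-3*t)/2 - t*exp(-3*t) - 5*exp(-3*t)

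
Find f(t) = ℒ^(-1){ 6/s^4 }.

Since L{t^3} = 3!/s^4 = 6/s^4, the inverse is t^3.

f(t) = t^3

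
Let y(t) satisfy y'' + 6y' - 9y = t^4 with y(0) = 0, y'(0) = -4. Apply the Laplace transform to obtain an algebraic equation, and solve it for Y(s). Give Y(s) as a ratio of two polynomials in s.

Y(s) = (-4*s^5 + 24)/(s^7 + 6*s^6 - 9*s^5)

Laplace-transform each side.
With L{y''} = s^2 Y - s·y(0) - y'(0) and L{y'} = sY - y(0), with y(0) = 0, y'(0) = -4: the LHS transforms to (s^2 + 6*s - 9)Y - (-4).
The right side is L{t^4} = 24/s^5.
So (s^2 + 6*s - 9)Y = 24/s^5 + (-4).
Divide through and combine into a single rational function.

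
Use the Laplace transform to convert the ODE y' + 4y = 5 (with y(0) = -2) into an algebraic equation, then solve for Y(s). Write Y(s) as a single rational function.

Y(s) = (-2*s + 5)/(s^2 + 4*s)

Take the Laplace transform of both sides.
Using L{y'} = sY - y(0) = sY - (-2), the left side becomes (s + 4)Y - (-2).
The right side is L{5} = 5/s.
So (s + 4)Y = 5/s + (-2).
Divide through and combine into a single rational function.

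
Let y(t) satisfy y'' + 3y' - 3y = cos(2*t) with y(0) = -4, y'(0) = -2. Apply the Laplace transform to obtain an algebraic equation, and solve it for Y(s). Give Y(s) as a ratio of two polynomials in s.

Y(s) = (-4*s^3 - 14*s^2 - 15*s - 56)/(s^4 + 3*s^3 + s^2 + 12*s - 12)

Transform both sides with L{·}.
Using L{y''} = s^2 Y - s·y(0) - y'(0) and L{y'} = sY - y(0), with y(0) = -4, y'(0) = -2, the left side becomes (s^2 + 3*s - 3)Y - (-4*s - 14).
The right side is L{cos(2*t)} = s/(s^2 + 4).
So (s^2 + 3*s - 3)Y = s/(s^2 + 4) + (-4*s - 14).
Solve for Y(s) and write it as one ratio of polynomials.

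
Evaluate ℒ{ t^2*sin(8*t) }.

L{sin(8t)} = 8/(s^2 + 64).
Then apply L{t^2·g(t)} = (-1)^2 d^2/ds^2[G(s)] with G(s) = 8/(s^2 + 64):
differentiating 2 times and applying the sign gives 16*(3*s^2 - 64)/(s^2 + 64)^3.

16*(3*s^2 - 64)/(s^2 + 64)^3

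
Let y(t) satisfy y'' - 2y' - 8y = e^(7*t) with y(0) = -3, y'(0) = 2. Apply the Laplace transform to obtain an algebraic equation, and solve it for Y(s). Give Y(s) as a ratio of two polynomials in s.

Transform both sides with L{·}.
The derivative rules (L{y''} = s^2 Y - s·y(0) - y'(0) and L{y'} = sY - y(0), with y(0) = -3, y'(0) = 2) turn the left side into (s^2 - 2*s - 8)Y - (-3*s + 8).
The right side is L{e^(7*t)} = 1/(s - 7).
So (s^2 - 2*s - 8)Y = 1/(s - 7) + (-3*s + 8).
Divide through and combine into a single rational function.

Y(s) = (-3*s^2 + 29*s - 55)/(s^3 - 9*s^2 + 6*s + 56)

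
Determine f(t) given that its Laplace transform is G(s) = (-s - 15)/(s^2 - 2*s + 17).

f(t) = -4*exp(t)*sin(4*t) - exp(t)*cos(4*t)

Complete the square in the denominator: s^2 - 2*s + 17 = (s - 1)^2 + 4^2.
Split the numerator to match: -s - 15 = -1·(s - 1) - 4·4.
Invert each term: -1·(s - 1)/((s - 1)^2 + 16) ↔ -e^(t)cos(4t); -4·4/((s - 1)^2 + 16) ↔ -4e^(t)sin(4t).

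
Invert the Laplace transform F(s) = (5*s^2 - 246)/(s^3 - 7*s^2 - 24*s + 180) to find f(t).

Factor the denominator: s^3 - 7*s^2 - 24*s + 180 = (s - 6)^2*(s + 5).
Partial fraction decomposition gives [6/(s - 6)] + [-6/(s - 6)^2] + [-1/(s + 5)].
Invert each term: 6/(s - 6) ↔ 6e^(6t); -6/(s - 6)^2 ↔ -6t·e^(6t); -1/(s + 5) ↔ -e^(-5t).

f(t) = -6*t*exp(6*t) + 6*exp(6*t) - exp(-5*t)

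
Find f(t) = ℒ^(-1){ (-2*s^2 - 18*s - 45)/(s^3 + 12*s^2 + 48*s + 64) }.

Factor the denominator: s^3 + 12*s^2 + 48*s + 64 = (s + 4)^3.
Partial fraction decomposition gives [-2/(s + 4)] + [-2/(s + 4)^2] + [-5/(s + 4)^3].
Invert each term: -2/(s + 4) ↔ -2e^(-4t); -2/(s + 4)^2 ↔ -2t·e^(-4t); -5/(s + 4)^3 ↔ (-5/2)t^2·e^(-4t).

f(t) = -5*t^2*exp(-4*t)/2 - 2*t*exp(-4*t) - 2*exp(-4*t)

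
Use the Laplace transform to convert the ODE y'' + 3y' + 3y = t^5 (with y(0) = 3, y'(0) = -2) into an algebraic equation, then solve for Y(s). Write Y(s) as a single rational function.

Take the Laplace transform of both sides.
The derivative rules (L{y''} = s^2 Y - s·y(0) - y'(0) and L{y'} = sY - y(0), with y(0) = 3, y'(0) = -2) turn the left side into (s^2 + 3*s + 3)Y - (3*s + 7).
The right side is L{t^5} = 120/s^6.
So (s^2 + 3*s + 3)Y = 120/s^6 + (3*s + 7).
Isolate Y and clear denominators.

Y(s) = (3*s^7 + 7*s^6 + 120)/(s^8 + 3*s^7 + 3*s^6)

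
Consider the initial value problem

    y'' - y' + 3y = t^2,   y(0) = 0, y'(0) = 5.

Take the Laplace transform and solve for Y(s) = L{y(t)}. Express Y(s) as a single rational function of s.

Apply the Laplace transform to the equation.
The derivative rules (L{y''} = s^2 Y - s·y(0) - y'(0) and L{y'} = sY - y(0), with y(0) = 0, y'(0) = 5) turn the left side into (s^2 - s + 3)Y - (5).
The right side is L{t^2} = 2/s^3.
So (s^2 - s + 3)Y = 2/s^3 + (5).
Solve for Y(s) and write it as one ratio of polynomials.

Y(s) = (5*s^3 + 2)/(s^5 - s^4 + 3*s^3)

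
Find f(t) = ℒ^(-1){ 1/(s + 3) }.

Since L{e^(-3t)} = 1/(s + 3), the inverse is e^(-3*t).

f(t) = exp(-3*t)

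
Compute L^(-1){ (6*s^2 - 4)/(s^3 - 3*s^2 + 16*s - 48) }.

Factor the denominator: s^3 - 3*s^2 + 16*s - 48 = (s - 3)*(s^2 + 16).
Partial fraction decomposition gives [2/(s - 3)] + [4*s/(s^2 + 16)] + [12/(s^2 + 16)].
Invert each term: 2/(s - 3) ↔ 2e^(3t); 4·s/(s^2 + 16) ↔ 4cos(4t); 3·4/(s^2 + 16) ↔ 3sin(4t).

2*exp(3*t) + 3*sin(4*t) + 4*cos(4*t)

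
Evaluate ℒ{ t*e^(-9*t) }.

(s + 9)^(-2)

L{e^(-9t)} = 1/(s + 9).
Then apply L{t·g(t)} = -d/ds[G(s)] with G(s) = 1/(s + 9):
differentiating 1 time and applying the sign gives (s + 9)^(-2).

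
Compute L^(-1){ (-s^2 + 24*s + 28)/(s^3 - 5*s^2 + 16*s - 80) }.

Factor the denominator: s^3 - 5*s^2 + 16*s - 80 = (s - 5)*(s^2 + 16).
Partial fraction decomposition gives [3/(s - 5)] + [-4*s/(s^2 + 16)] + [4/(s^2 + 16)].
Invert each term: 3/(s - 5) ↔ 3e^(5t); -4·s/(s^2 + 16) ↔ -4cos(4t); 1·4/(s^2 + 16) ↔ sin(4t).

3*exp(5*t) + sin(4*t) - 4*cos(4*t)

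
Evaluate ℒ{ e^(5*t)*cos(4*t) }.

(s - 5)/((s - 5)^2 + 16)

L{cos(4t)} = s/(s^2 + 16).
By the first shifting theorem, multiplying by e^(5t) replaces s with s - 5.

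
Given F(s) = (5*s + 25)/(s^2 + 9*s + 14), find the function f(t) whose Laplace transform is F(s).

f(t) = 3*exp(-2*t) + 2*exp(-7*t)

Factor the denominator: s^2 + 9*s + 14 = (s + 2)*(s + 7).
Partial fraction decomposition gives [2/(s + 7)] + [3/(s + 2)].
Invert each term: 2/(s + 7) ↔ 2e^(-7t); 3/(s + 2) ↔ 3e^(-2t).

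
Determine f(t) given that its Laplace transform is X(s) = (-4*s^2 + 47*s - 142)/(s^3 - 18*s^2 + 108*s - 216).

Factor the denominator: s^3 - 18*s^2 + 108*s - 216 = (s - 6)^3.
Partial fraction decomposition gives [-4/(s - 6)] + [-1/(s - 6)^2] + [-4/(s - 6)^3].
Invert each term: -4/(s - 6) ↔ -4e^(6t); -1/(s - 6)^2 ↔ -t·e^(6t); -4/(s - 6)^3 ↔ (-2)t^2·e^(6t).

f(t) = -2*t^2*exp(6*t) - t*exp(6*t) - 4*exp(6*t)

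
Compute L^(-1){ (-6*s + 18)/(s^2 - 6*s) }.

Rewrite the denominator: s^2 - 6*s = (s - 3)^2 - 9.
The form in (s - 3) signals a first-shifting-theorem factor e^(3t).
Since L{cosh(3t)} = s/(s^2 - 9), the inverse is e^(3*t)*cosh(3*t), scaled by -6.

-6*exp(3*t)*cosh(3*t)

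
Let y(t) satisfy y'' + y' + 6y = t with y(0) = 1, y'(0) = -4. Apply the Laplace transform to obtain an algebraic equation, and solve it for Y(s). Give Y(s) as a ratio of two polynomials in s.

Y(s) = (s^3 - 3*s^2 + 1)/(s^4 + s^3 + 6*s^2)

Transform both sides with L{·}.
The derivative rules (L{y''} = s^2 Y - s·y(0) - y'(0) and L{y'} = sY - y(0), with y(0) = 1, y'(0) = -4) turn the left side into (s^2 + s + 6)Y - (s - 3).
The right side is L{t} = s^(-2).
So (s^2 + s + 6)Y = s^(-2) + (s - 3).
Solve for Y(s) and write it as one ratio of polynomials.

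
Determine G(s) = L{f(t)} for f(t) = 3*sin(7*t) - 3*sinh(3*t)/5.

By linearity of the Laplace transform, transform each term separately.
(-3/5)·[L{sinh(3t)} = 3/(s^2 - 9)]; (3)·[L{sin(7t)} = 7/(s^2 + 49)].

G(s) = 21/(s^2 + 49) - 9/(5*(s^2 - 9))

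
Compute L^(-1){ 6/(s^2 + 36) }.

Since L{sin(6t)} = 6/(s^2 + 36), the inverse is sin(6*t).

sin(6*t)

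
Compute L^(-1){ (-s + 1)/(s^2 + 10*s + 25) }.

6*t*exp(-5*t) - exp(-5*t)

Factor the denominator: s^2 + 10*s + 25 = (s + 5)^2.
Partial fraction decomposition gives [-1/(s + 5)] + [6/(s + 5)^2].
Invert each term: -1/(s + 5) ↔ -e^(-5t); 6/(s + 5)^2 ↔ 6t·e^(-5t).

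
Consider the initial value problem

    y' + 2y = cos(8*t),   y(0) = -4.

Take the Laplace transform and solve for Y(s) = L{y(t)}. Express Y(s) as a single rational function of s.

Y(s) = (-4*s^2 + s - 256)/(s^3 + 2*s^2 + 64*s + 128)

Take the Laplace transform of both sides.
With L{y'} = sY - y(0) = sY - (-4): the LHS transforms to (s + 2)Y - (-4).
The right side is L{cos(8*t)} = s/(s^2 + 64).
So (s + 2)Y = s/(s^2 + 64) + (-4).
Isolate Y and clear denominators.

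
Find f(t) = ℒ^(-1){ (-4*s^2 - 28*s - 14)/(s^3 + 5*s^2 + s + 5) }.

f(t) = -3*sin(t) - 5*cos(t) + exp(-5*t)

Factor the denominator: s^3 + 5*s^2 + s + 5 = (s + 5)*(s^2 + 1).
Partial fraction decomposition gives [1/(s + 5)] + [-5*s/(s^2 + 1)] + [-3/(s^2 + 1)].
Invert each term: 1/(s + 5) ↔ e^(-5t); -5·s/(s^2 + 1) ↔ -5cos(t); -3·1/(s^2 + 1) ↔ -3sin(t).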